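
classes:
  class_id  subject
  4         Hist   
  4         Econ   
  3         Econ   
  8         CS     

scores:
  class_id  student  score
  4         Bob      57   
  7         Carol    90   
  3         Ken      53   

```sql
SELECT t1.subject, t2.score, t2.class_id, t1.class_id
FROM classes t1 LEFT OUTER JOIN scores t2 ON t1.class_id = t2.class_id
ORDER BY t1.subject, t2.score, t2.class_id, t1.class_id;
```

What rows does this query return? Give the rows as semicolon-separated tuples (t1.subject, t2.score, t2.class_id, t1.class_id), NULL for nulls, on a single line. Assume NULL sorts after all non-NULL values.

(CS, NULL, NULL, 8); (Econ, 53, 3, 3); (Econ, 57, 4, 4); (Hist, 57, 4, 4)

LEFT JOIN keeps every row from `classes`; unmatched rows get NULL for `scores`'s columns.
Matching on t1.class_id = t2.class_id.
- t1 row (class_id=4): matches 1 t2 row(s) → 1 output row(s).
- t1 row (class_id=4): matches 1 t2 row(s) → 1 output row(s).
- t1 row (class_id=3): matches 1 t2 row(s) → 1 output row(s).
- t1 row (class_id=8): no match → kept, t2 columns NULL.
After projecting and ordering:
t1.subject | t2.score | t2.class_id | t1.class_id
CS | NULL | NULL | 8
Econ | 53 | 3 | 3
Econ | 57 | 4 | 4
Hist | 57 | 4 | 4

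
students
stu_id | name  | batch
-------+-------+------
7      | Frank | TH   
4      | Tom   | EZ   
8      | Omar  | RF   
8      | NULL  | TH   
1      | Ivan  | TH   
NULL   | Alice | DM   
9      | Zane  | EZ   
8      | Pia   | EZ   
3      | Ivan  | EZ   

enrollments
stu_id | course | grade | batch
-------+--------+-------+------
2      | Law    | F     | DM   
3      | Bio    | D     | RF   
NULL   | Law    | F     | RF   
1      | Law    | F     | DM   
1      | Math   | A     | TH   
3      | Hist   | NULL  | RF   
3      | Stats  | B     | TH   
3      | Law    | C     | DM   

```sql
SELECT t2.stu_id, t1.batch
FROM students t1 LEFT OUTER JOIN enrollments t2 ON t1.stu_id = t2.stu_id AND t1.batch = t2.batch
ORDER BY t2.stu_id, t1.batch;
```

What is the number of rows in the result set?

LEFT JOIN keeps every row from `students`; unmatched rows get NULL for `enrollments`'s columns.
Matching on t1.stu_id = t2.stu_id AND t1.batch = t2.batch. A NULL in a compared column never satisfies the condition.
- t1[0] stu_id=7, batch=TH → no match; kept with NULLs on the t2 side.
- t1[1] stu_id=4, batch=EZ → no match; kept with NULLs on the t2 side.
- t1[2] stu_id=8, batch=RF → no match; kept with NULLs on the t2 side.
- t1[3] stu_id=8, batch=TH → no match; kept with NULLs on the t2 side.
- t1[4] stu_id=1, batch=TH → 1 match(es) in t2 → 1 row(s).
- t1[5] stu_id=NULL, batch=DM → no match; kept with NULLs on the t2 side.
- t1[6] stu_id=9, batch=EZ → no match; kept with NULLs on the t2 side.
- t1[7] stu_id=8, batch=EZ → no match; kept with NULLs on the t2 side.
- t1[8] stu_id=3, batch=EZ → no match; kept with NULLs on the t2 side.
Total: 1 matched + 8 padded = 9 rows.

9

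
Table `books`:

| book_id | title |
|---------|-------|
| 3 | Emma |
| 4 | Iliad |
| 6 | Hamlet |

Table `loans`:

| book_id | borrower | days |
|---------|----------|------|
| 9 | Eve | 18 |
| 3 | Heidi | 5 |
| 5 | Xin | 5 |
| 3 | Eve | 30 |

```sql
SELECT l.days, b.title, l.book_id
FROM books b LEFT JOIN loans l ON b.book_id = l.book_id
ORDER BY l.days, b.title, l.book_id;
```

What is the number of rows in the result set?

LEFT JOIN keeps every row from `books`; unmatched rows get NULL for `loans`'s columns.
Matching on b.book_id = l.book_id.
- b row (book_id=3): matches 2 l row(s) → 2 output row(s).
- b row (book_id=4): no match → kept, l columns NULL.
- b row (book_id=6): no match → kept, l columns NULL.
Total: 2 matched + 2 padded = 4 rows.

4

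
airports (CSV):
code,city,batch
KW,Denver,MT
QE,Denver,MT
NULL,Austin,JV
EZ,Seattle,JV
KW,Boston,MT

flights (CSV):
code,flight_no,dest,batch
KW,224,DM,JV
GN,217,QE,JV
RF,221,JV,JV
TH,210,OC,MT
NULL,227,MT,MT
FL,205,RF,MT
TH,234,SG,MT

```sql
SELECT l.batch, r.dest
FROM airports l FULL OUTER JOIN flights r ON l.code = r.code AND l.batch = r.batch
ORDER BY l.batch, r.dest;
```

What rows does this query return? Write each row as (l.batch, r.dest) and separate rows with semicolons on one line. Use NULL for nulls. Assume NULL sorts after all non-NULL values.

FULL OUTER JOIN keeps every row from both sides; unmatched rows get NULL for the other side's columns.
Matching on l.code = r.code AND l.batch = r.batch. A NULL in a compared column never satisfies the condition.
- l (code=KW, batch=MT) has no partner → padded with NULL.
- l (code=QE, batch=MT) has no partner → padded with NULL.
- l (code=NULL, batch=JV) has no partner → padded with NULL.
- l (code=EZ, batch=JV) has no partner → padded with NULL.
- l (code=KW, batch=MT) has no partner → padded with NULL.
- plus 7 unmatched r row(s), each kept with NULL l columns.

(JV, NULL); (JV, NULL); (MT, NULL); (MT, NULL); (MT, NULL); (NULL, DM); (NULL, JV); (NULL, MT); (NULL, OC); (NULL, QE); (NULL, RF); (NULL, SG)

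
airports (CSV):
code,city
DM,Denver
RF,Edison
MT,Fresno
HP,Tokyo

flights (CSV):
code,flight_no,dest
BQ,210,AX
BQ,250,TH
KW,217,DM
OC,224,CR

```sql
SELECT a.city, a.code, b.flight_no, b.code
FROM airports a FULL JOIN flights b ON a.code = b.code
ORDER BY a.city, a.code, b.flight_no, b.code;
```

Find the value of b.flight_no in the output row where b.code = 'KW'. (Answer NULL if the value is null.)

FULL OUTER JOIN keeps every row from both sides; unmatched rows get NULL for the other side's columns.
Matching on a.code = b.code.
- a (code=DM) has no partner → padded with NULL.
- a (code=RF) has no partner → padded with NULL.
- a (code=MT) has no partner → padded with NULL.
- a (code=HP) has no partner → padded with NULL.
- plus 4 unmatched b row(s), each kept with NULL a columns.

217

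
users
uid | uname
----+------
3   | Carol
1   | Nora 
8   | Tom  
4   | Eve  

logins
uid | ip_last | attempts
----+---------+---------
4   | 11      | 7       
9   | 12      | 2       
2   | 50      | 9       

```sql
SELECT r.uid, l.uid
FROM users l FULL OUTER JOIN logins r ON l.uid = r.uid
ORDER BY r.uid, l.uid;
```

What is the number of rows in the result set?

6

FULL OUTER JOIN keeps every row from both sides; unmatched rows get NULL for the other side's columns.
Matching on l.uid = r.uid.
Matched pairs: 1; unmatched l rows kept: 3; unmatched r rows kept: 2.
Total: 1 matched + 5 padded = 6 rows.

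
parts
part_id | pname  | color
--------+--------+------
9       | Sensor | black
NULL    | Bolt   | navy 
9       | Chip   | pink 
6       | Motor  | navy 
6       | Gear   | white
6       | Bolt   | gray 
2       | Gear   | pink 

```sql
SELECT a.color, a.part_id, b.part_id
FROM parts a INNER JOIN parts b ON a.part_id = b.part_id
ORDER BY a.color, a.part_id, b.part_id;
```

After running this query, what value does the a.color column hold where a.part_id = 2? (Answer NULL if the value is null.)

INNER JOIN keeps only pairs where the ON condition holds.
Matching on a.part_id = b.part_id. A NULL in a compared column never satisfies the condition.
- part_id=9: 2 matching b row(s), so 2 row(s) emitted.
- part_id=NULL: no matching b row, dropped.
- part_id=9: 2 matching b row(s), so 2 row(s) emitted.
- part_id=6: 3 matching b row(s), so 3 row(s) emitted.
- part_id=6: 3 matching b row(s), so 3 row(s) emitted.
- part_id=6: 3 matching b row(s), so 3 row(s) emitted.
- part_id=2: 1 matching b row(s), so 1 row(s) emitted.

pink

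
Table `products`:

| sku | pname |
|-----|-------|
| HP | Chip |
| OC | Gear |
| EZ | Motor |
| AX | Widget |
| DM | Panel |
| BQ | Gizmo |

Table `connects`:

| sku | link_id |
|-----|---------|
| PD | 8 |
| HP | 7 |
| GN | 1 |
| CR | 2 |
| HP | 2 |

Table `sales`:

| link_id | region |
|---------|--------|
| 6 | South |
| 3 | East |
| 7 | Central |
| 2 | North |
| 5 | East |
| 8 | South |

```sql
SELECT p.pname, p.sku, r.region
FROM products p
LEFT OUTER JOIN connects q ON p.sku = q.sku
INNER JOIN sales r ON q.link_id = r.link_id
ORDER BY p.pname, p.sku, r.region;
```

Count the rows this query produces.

Step 1 — p LEFT JOIN q on sku → 7 row(s).
Then INNER JOIN `sales r` on link_id: keep only rows whose q.link_id appears in r.
Result: 2 row(s).

2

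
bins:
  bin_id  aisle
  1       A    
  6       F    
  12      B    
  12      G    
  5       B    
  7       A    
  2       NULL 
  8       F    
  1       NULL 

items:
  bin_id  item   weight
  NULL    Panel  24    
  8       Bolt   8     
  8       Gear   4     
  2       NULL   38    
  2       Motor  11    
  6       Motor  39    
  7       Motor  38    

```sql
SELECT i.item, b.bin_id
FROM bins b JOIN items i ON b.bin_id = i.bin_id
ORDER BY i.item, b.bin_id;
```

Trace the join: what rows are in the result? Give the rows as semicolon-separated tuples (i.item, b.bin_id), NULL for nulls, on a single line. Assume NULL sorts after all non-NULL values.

(Bolt, 8); (Gear, 8); (Motor, 2); (Motor, 6); (Motor, 7); (NULL, 2)

INNER JOIN keeps only pairs where the ON condition holds.
Matching on b.bin_id = i.bin_id. A NULL in a compared column never satisfies the condition.
- b row (bin_id=1): no match → dropped.
- b row (bin_id=6): matches 1 i row(s) → 1 output row(s).
- b row (bin_id=12): no match → dropped.
- b row (bin_id=12): no match → dropped.
- b row (bin_id=5): no match → dropped.
- b row (bin_id=7): matches 1 i row(s) → 1 output row(s).
- b row (bin_id=2): matches 2 i row(s) → 2 output row(s).
- b row (bin_id=8): matches 2 i row(s) → 2 output row(s).
- b row (bin_id=1): no match → dropped.
After projecting and ordering:
i.item | b.bin_id
Bolt | 8
Gear | 8
Motor | 2
Motor | 6
Motor | 7
NULL | 2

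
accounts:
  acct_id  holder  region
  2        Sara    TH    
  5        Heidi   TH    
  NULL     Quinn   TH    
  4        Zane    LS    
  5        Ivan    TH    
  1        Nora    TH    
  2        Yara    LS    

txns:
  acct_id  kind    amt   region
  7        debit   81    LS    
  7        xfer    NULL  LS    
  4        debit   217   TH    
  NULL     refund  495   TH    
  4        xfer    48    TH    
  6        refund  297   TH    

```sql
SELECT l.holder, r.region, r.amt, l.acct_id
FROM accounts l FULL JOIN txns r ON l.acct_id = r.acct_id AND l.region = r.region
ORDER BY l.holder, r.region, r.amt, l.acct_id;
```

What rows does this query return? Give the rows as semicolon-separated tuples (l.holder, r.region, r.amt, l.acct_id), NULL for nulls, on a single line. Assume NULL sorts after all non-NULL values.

(Heidi, NULL, NULL, 5); (Ivan, NULL, NULL, 5); (Nora, NULL, NULL, 1); (Quinn, NULL, NULL, NULL); (Sara, NULL, NULL, 2); (Yara, NULL, NULL, 2); (Zane, NULL, NULL, 4); (NULL, LS, 81, NULL); (NULL, LS, NULL, NULL); (NULL, TH, 48, NULL); (NULL, TH, 217, NULL); (NULL, TH, 297, NULL); (NULL, TH, 495, NULL)

FULL OUTER JOIN keeps every row from both sides; unmatched rows get NULL for the other side's columns.
Matching on l.acct_id = r.acct_id AND l.region = r.region. A NULL in a compared column never satisfies the condition.
Matched pairs: 0; unmatched l rows kept: 7; unmatched r rows kept: 6.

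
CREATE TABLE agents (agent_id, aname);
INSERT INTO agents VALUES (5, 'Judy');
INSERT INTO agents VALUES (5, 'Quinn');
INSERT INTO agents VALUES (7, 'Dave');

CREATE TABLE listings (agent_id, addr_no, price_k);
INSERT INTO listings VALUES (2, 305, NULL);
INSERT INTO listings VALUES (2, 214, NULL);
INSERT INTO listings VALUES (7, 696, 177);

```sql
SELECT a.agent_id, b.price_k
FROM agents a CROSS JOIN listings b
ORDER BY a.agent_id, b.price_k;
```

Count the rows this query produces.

CROSS JOIN pairs every row of `agents` with every row of `listings`: 3 × 3 = 9 rows.

9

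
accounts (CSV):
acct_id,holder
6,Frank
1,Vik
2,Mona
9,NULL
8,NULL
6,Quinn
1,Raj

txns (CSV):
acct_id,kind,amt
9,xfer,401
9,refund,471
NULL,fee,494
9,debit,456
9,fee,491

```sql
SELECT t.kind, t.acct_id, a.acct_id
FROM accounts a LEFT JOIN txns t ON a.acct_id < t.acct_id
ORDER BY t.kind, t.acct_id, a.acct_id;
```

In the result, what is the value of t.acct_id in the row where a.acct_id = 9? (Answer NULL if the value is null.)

LEFT JOIN keeps every row from `accounts`; unmatched rows get NULL for `txns`'s columns.
Matching on a.acct_id < t.acct_id. A NULL in a compared column never satisfies the condition.
Matched pairs: 24; unmatched a rows kept: 1.

NULL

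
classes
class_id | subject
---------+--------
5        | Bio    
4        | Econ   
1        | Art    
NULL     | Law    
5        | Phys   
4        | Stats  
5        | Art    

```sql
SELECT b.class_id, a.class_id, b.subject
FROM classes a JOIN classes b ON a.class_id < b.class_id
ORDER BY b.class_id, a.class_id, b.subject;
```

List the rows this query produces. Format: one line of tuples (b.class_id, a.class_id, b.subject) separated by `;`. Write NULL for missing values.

INNER JOIN keeps only pairs where the ON condition holds.
Matching on a.class_id < b.class_id. A NULL in a compared column never satisfies the condition.
Matched pairs: 11.

(4, 1, Econ); (4, 1, Stats); (5, 1, Art); (5, 1, Bio); (5, 1, Phys); (5, 4, Art); (5, 4, Art); (5, 4, Bio); (5, 4, Bio); (5, 4, Phys); (5, 4, Phys)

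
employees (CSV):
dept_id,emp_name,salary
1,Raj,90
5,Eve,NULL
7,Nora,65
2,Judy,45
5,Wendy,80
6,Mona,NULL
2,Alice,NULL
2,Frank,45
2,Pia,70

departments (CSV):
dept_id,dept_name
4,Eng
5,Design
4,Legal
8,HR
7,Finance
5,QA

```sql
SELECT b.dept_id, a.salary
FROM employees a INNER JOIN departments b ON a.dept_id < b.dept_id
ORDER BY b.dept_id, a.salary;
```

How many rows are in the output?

37

INNER JOIN keeps only pairs where the ON condition holds.
Matching on a.dept_id < b.dept_id.
- a (dept_id=1) pairs with 6 row(s) of b.
- a (dept_id=5) pairs with 2 row(s) of b.
- a (dept_id=7) pairs with 1 row(s) of b.
- a (dept_id=2) pairs with 6 row(s) of b.
- a (dept_id=5) pairs with 2 row(s) of b.
- a (dept_id=6) pairs with 2 row(s) of b.
- a (dept_id=2) pairs with 6 row(s) of b.
- a (dept_id=2) pairs with 6 row(s) of b.
- a (dept_id=2) pairs with 6 row(s) of b.
Total: 37 rows.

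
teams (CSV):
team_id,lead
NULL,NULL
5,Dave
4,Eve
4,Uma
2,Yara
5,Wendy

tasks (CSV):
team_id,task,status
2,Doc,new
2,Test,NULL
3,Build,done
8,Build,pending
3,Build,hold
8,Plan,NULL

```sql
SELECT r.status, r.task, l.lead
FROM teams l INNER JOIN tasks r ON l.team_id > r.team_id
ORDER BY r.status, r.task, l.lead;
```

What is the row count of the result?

INNER JOIN keeps only pairs where the ON condition holds.
Matching on l.team_id > r.team_id. A NULL in a compared column never satisfies the condition.
- l[0] team_id=NULL → no match; dropped.
- l[1] team_id=5 → 4 match(es) in r → 4 row(s).
- l[2] team_id=4 → 4 match(es) in r → 4 row(s).
- l[3] team_id=4 → 4 match(es) in r → 4 row(s).
- l[4] team_id=2 → no match; dropped.
- l[5] team_id=5 → 4 match(es) in r → 4 row(s).
Total: 16 rows.

16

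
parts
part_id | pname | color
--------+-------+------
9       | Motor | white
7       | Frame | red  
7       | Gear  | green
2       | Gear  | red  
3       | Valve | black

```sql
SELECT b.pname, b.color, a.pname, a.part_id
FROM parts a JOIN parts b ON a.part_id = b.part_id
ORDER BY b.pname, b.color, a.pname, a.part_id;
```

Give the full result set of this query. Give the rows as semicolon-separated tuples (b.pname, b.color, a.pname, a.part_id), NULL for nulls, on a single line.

(Frame, red, Frame, 7); (Frame, red, Gear, 7); (Gear, green, Frame, 7); (Gear, green, Gear, 7); (Gear, red, Gear, 2); (Motor, white, Motor, 9); (Valve, black, Valve, 3)

INNER JOIN keeps only pairs where the ON condition holds.
Matching on a.part_id = b.part_id.
- a row (part_id=9): matches 1 b row(s) → 1 output row(s).
- a row (part_id=7): matches 2 b row(s) → 2 output row(s).
- a row (part_id=7): matches 2 b row(s) → 2 output row(s).
- a row (part_id=2): matches 1 b row(s) → 1 output row(s).
- a row (part_id=3): matches 1 b row(s) → 1 output row(s).
After projecting and ordering:
b.pname | b.color | a.pname | a.part_id
Frame | red | Frame | 7
Frame | red | Gear | 7
Gear | green | Frame | 7
Gear | green | Gear | 7
Gear | red | Gear | 2
Motor | white | Motor | 9
Valve | black | Valve | 3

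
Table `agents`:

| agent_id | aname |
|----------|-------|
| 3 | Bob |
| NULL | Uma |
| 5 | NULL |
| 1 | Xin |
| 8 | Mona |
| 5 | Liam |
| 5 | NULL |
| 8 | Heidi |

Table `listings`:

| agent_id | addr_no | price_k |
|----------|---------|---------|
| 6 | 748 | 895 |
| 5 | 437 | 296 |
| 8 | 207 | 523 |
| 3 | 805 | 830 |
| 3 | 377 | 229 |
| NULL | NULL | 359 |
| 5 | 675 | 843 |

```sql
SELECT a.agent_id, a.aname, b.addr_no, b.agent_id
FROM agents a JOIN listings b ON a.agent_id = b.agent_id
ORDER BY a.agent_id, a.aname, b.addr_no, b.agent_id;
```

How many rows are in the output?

10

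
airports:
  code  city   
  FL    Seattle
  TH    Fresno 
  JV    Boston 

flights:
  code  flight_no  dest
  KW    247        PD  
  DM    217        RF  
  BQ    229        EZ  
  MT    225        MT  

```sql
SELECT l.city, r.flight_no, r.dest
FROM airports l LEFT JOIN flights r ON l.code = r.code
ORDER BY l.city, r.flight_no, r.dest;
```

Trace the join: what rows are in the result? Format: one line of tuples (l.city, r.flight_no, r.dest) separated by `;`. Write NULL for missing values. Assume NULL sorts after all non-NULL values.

LEFT JOIN keeps every row from `airports`; unmatched rows get NULL for `flights`'s columns.
Matching on l.code = r.code.
- l row (code=FL): no match → kept, r columns NULL.
- l row (code=TH): no match → kept, r columns NULL.
- l row (code=JV): no match → kept, r columns NULL.
After projecting and ordering:
l.city | r.flight_no | r.dest
Boston | NULL | NULL
Fresno | NULL | NULL
Seattle | NULL | NULL

(Boston, NULL, NULL); (Fresno, NULL, NULL); (Seattle, NULL, NULL)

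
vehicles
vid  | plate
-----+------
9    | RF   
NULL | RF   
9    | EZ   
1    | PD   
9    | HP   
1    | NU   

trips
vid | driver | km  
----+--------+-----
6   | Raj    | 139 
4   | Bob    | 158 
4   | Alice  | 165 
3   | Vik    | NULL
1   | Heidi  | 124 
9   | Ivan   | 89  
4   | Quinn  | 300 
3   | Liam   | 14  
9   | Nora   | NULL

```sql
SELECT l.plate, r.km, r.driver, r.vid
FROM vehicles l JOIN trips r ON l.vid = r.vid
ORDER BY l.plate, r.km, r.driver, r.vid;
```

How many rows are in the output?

8

INNER JOIN keeps only pairs where the ON condition holds.
Matching on l.vid = r.vid. A NULL in a compared column never satisfies the condition.
- l[0] vid=9 → 2 match(es) in r → 2 row(s).
- l[1] vid=NULL → no match; dropped.
- l[2] vid=9 → 2 match(es) in r → 2 row(s).
- l[3] vid=1 → 1 match(es) in r → 1 row(s).
- l[4] vid=9 → 2 match(es) in r → 2 row(s).
- l[5] vid=1 → 1 match(es) in r → 1 row(s).
Total: 8 rows.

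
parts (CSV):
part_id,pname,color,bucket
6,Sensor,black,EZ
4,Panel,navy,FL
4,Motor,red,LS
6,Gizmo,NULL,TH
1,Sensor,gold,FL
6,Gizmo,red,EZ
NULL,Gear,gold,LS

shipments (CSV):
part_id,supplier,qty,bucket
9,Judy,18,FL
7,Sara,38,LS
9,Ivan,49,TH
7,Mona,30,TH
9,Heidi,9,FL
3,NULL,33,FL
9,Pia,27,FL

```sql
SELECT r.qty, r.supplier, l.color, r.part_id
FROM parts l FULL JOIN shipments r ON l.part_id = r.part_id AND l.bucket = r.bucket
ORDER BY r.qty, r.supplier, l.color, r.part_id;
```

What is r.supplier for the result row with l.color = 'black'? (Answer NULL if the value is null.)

NULL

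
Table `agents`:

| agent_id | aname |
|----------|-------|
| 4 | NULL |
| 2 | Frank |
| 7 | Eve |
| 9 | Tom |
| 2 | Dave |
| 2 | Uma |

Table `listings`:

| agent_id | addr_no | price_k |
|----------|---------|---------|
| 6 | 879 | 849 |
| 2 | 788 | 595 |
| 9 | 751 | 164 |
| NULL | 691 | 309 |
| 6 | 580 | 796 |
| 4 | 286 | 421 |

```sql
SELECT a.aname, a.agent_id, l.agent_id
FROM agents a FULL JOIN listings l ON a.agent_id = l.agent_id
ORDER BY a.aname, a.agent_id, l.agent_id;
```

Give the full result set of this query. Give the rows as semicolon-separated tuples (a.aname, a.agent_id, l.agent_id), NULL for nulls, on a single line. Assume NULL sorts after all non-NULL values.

(Dave, 2, 2); (Eve, 7, NULL); (Frank, 2, 2); (Tom, 9, 9); (Uma, 2, 2); (NULL, 4, 4); (NULL, NULL, 6); (NULL, NULL, 6); (NULL, NULL, NULL)

FULL OUTER JOIN keeps every row from both sides; unmatched rows get NULL for the other side's columns.
Matching on a.agent_id = l.agent_id. A NULL in a compared column never satisfies the condition.
Matched pairs: 5; unmatched a rows kept: 1; unmatched l rows kept: 3.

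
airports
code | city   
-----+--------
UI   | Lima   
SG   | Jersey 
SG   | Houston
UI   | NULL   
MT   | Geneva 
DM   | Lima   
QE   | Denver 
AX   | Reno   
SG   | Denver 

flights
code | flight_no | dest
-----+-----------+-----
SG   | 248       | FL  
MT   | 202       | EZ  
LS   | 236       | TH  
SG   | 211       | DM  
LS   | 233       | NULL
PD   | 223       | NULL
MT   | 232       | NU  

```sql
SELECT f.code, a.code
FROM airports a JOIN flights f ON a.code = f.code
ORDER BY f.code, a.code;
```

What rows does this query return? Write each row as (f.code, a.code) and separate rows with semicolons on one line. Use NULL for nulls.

INNER JOIN keeps only pairs where the ON condition holds.
Matching on a.code = f.code.
- a[0] code=UI → no match; dropped.
- a[1] code=SG → 2 match(es) in f → 2 row(s).
- a[2] code=SG → 2 match(es) in f → 2 row(s).
- a[3] code=UI → no match; dropped.
- a[4] code=MT → 2 match(es) in f → 2 row(s).
- a[5] code=DM → no match; dropped.
- a[6] code=QE → no match; dropped.
- a[7] code=AX → no match; dropped.
- a[8] code=SG → 2 match(es) in f → 2 row(s).
After projecting and ordering:
f.code | a.code
MT | MT
MT | MT
SG | SG
SG | SG
SG | SG
SG | SG
SG | SG
SG | SG

(MT, MT); (MT, MT); (SG, SG); (SG, SG); (SG, SG); (SG, SG); (SG, SG); (SG, SG)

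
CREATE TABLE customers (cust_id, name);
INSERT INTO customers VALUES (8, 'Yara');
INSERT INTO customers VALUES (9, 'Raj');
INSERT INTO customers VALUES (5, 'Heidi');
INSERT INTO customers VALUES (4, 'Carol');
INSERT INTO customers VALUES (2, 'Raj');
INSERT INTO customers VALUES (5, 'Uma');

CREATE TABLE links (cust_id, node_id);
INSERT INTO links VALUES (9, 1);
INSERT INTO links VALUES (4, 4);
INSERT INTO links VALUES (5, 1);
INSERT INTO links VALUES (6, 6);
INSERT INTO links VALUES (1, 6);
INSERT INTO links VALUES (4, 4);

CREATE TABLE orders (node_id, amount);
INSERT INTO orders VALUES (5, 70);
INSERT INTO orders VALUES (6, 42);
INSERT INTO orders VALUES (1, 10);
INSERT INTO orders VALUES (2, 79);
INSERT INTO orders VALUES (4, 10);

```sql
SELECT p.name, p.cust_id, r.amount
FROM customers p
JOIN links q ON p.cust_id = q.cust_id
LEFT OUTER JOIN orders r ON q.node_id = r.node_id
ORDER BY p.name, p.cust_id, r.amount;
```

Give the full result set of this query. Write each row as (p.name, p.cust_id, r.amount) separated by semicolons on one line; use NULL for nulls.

Joins associate left-to-right: customers INNER JOIN links on cust_id gives 5 intermediate row(s).
Then LEFT JOIN `orders r` on node_id: each of those 5 rows is kept; rows whose q.node_id has no match in r get NULL for r's columns.

(Carol, 4, 10); (Carol, 4, 10); (Heidi, 5, 10); (Raj, 9, 10); (Uma, 5, 10)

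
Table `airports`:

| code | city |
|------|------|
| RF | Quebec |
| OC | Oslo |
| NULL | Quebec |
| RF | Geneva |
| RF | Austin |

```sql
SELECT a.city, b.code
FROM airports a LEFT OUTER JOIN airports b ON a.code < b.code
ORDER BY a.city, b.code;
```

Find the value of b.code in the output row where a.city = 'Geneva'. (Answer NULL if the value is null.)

NULL

LEFT JOIN keeps every row from `airports a`; unmatched rows get NULL for `airports b`'s columns.
Matching on a.code < b.code. A NULL in a compared column never satisfies the condition.
- code=RF: no b row matches, row kept with b columns NULL.
- code=OC: 3 matching b row(s), so 3 row(s) emitted.
- code=NULL: no b row matches, row kept with b columns NULL.
- code=RF: no b row matches, row kept with b columns NULL.
- code=RF: no b row matches, row kept with b columns NULL.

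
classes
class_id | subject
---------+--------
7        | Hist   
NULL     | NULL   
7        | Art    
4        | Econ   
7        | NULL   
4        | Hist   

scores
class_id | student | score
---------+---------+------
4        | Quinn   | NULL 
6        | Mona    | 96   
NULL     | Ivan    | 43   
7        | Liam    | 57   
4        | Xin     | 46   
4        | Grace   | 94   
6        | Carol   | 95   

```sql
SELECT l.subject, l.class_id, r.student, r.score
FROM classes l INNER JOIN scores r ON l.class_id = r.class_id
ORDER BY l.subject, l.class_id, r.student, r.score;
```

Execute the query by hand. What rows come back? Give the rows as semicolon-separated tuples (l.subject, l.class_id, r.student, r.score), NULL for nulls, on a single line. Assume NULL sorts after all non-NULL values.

(Art, 7, Liam, 57); (Econ, 4, Grace, 94); (Econ, 4, Quinn, NULL); (Econ, 4, Xin, 46); (Hist, 4, Grace, 94); (Hist, 4, Quinn, NULL); (Hist, 4, Xin, 46); (Hist, 7, Liam, 57); (NULL, 7, Liam, 57)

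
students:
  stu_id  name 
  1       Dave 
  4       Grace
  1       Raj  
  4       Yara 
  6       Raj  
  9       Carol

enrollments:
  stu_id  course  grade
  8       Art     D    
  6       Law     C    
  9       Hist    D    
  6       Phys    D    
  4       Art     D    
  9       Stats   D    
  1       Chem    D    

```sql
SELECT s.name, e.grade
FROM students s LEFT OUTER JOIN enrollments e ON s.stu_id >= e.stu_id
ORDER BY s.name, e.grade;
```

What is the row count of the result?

17

LEFT JOIN keeps every row from `students`; unmatched rows get NULL for `enrollments`'s columns.
Matching on s.stu_id >= e.stu_id.
- stu_id=1: 1 matching e row(s), so 1 row(s) emitted.
- stu_id=4: 2 matching e row(s), so 2 row(s) emitted.
- stu_id=1: 1 matching e row(s), so 1 row(s) emitted.
- stu_id=4: 2 matching e row(s), so 2 row(s) emitted.
- stu_id=6: 4 matching e row(s), so 4 row(s) emitted.
- stu_id=9: 7 matching e row(s), so 7 row(s) emitted.
Total: 17 rows.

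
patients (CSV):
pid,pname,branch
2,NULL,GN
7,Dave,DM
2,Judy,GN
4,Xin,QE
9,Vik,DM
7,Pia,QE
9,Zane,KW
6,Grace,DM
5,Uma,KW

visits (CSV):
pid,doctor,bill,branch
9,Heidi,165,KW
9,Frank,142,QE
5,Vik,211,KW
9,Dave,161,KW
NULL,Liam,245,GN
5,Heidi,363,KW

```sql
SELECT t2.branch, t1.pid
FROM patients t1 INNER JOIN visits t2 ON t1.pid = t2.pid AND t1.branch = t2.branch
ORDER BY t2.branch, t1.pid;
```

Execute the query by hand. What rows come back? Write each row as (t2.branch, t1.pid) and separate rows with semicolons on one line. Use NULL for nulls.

INNER JOIN keeps only pairs where the ON condition holds.
Matching on t1.pid = t2.pid AND t1.branch = t2.branch. A NULL in a compared column never satisfies the condition.
Matched pairs: 4.

(KW, 5); (KW, 5); (KW, 9); (KW, 9)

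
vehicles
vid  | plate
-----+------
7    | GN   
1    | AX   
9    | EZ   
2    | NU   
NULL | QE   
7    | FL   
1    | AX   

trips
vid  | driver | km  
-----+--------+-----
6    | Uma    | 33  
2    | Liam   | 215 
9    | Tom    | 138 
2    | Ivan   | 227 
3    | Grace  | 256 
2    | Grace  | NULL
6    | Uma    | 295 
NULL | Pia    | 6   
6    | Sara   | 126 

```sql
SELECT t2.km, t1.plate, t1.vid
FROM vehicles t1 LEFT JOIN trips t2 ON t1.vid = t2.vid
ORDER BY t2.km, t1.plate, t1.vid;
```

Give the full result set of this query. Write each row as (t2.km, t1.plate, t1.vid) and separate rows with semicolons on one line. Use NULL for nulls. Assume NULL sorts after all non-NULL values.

LEFT JOIN keeps every row from `vehicles`; unmatched rows get NULL for `trips`'s columns.
Matching on t1.vid = t2.vid. A NULL in a compared column never satisfies the condition.
Matched pairs: 4; unmatched t1 rows kept: 5.

(138, EZ, 9); (215, NU, 2); (227, NU, 2); (NULL, AX, 1); (NULL, AX, 1); (NULL, FL, 7); (NULL, GN, 7); (NULL, NU, 2); (NULL, QE, NULL)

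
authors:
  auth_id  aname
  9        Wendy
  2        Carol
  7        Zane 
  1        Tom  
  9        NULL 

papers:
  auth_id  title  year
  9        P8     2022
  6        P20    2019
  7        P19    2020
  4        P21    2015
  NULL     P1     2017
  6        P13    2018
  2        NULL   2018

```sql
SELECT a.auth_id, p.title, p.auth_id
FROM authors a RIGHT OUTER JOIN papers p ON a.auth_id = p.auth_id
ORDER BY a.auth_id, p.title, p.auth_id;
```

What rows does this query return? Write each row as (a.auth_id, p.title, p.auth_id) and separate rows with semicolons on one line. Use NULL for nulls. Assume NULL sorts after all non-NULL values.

RIGHT JOIN keeps every row from `papers`; unmatched rows get NULL for `authors`'s columns.
Matching on a.auth_id = p.auth_id. A NULL in a compared column never satisfies the condition.
- auth_id=9: 1 matching p row(s), so 1 row(s) emitted.
- auth_id=2: 1 matching p row(s), so 1 row(s) emitted.
- auth_id=7: 1 matching p row(s), so 1 row(s) emitted.
- auth_id=1: no matching p row.
- auth_id=9: 1 matching p row(s), so 1 row(s) emitted.
- 4 p row(s) had no a match → kept, a columns NULL.
After projecting and ordering:
a.auth_id | p.title | p.auth_id
2 | NULL | 2
7 | P19 | 7
9 | P8 | 9
9 | P8 | 9
NULL | P1 | NULL
NULL | P13 | 6
NULL | P20 | 6
NULL | P21 | 4

(2, NULL, 2); (7, P19, 7); (9, P8, 9); (9, P8, 9); (NULL, P1, NULL); (NULL, P13, 6); (NULL, P20, 6); (NULL, P21, 4)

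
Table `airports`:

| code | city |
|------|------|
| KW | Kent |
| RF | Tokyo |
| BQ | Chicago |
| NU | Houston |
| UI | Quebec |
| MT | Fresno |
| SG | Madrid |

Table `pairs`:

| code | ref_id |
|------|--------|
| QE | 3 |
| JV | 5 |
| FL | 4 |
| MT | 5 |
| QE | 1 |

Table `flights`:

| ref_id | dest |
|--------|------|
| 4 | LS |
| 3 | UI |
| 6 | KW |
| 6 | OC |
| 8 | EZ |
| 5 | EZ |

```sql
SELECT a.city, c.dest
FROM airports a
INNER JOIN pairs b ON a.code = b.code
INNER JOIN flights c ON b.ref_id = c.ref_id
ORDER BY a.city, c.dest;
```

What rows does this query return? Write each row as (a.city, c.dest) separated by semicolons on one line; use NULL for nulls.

Step 1 — a INNER JOIN b on code → 1 row(s).
Then INNER JOIN `flights c` on ref_id: keep only rows whose b.ref_id appears in c.

(Fresno, EZ)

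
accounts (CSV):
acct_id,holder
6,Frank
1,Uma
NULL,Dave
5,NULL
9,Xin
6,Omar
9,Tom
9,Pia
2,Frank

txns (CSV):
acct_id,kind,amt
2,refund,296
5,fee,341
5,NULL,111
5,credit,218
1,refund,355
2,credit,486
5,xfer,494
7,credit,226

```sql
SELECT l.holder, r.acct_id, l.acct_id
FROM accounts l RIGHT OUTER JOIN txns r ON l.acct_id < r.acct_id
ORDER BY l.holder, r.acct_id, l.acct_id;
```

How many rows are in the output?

16

RIGHT JOIN keeps every row from `txns`; unmatched rows get NULL for `accounts`'s columns.
Matching on l.acct_id < r.acct_id. A NULL in a compared column never satisfies the condition.
- l[0] acct_id=6 → 1 match(es) in r → 1 row(s).
- l[1] acct_id=1 → 7 match(es) in r → 7 row(s).
- l[2] acct_id=NULL → no match.
- l[3] acct_id=5 → 1 match(es) in r → 1 row(s).
- l[4] acct_id=9 → no match.
- l[5] acct_id=6 → 1 match(es) in r → 1 row(s).
- l[6] acct_id=9 → no match.
- l[7] acct_id=9 → no match.
- l[8] acct_id=2 → 5 match(es) in r → 5 row(s).
- 1 row(s) from r found no l partner → padded with NULL.
Total: 15 matched + 1 padded = 16 rows.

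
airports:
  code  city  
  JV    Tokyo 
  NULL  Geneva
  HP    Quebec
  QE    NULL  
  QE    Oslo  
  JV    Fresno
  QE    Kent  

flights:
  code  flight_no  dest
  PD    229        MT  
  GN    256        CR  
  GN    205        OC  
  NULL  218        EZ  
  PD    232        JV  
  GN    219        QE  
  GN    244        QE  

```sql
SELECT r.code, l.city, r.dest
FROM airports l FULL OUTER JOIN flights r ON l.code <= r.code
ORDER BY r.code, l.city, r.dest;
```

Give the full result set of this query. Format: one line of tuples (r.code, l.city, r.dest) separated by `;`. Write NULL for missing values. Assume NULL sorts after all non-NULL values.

FULL OUTER JOIN keeps every row from both sides; unmatched rows get NULL for the other side's columns.
Matching on l.code <= r.code. A NULL in a compared column never satisfies the condition.
- l[0] code=JV → 2 match(es) in r → 2 row(s).
- l[1] code=NULL → no match; kept with NULLs on the r side.
- l[2] code=HP → 2 match(es) in r → 2 row(s).
- l[3] code=QE → no match; kept with NULLs on the r side.
- l[4] code=QE → no match; kept with NULLs on the r side.
- l[5] code=JV → 2 match(es) in r → 2 row(s).
- l[6] code=QE → no match; kept with NULLs on the r side.
- 5 r row(s) had no l match → kept, l columns NULL.

(GN, NULL, CR); (GN, NULL, OC); (GN, NULL, QE); (GN, NULL, QE); (PD, Fresno, JV); (PD, Fresno, MT); (PD, Quebec, JV); (PD, Quebec, MT); (PD, Tokyo, JV); (PD, Tokyo, MT); (NULL, Geneva, NULL); (NULL, Kent, NULL); (NULL, Oslo, NULL); (NULL, NULL, EZ); (NULL, NULL, NULL)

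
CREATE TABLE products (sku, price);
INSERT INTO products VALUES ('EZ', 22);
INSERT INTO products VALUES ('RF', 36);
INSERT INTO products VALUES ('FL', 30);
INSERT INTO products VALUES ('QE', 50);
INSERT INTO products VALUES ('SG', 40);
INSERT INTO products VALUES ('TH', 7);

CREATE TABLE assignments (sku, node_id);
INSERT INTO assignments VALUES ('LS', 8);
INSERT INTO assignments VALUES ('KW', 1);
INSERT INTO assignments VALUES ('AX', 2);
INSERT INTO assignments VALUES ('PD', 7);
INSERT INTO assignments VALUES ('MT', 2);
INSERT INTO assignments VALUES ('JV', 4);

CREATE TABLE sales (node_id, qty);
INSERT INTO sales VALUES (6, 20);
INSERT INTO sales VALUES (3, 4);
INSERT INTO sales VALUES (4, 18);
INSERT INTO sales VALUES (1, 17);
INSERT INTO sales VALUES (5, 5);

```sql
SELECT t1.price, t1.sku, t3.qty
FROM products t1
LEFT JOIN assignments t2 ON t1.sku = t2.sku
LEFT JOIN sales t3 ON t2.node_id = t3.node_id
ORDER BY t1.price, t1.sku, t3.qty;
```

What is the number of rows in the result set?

6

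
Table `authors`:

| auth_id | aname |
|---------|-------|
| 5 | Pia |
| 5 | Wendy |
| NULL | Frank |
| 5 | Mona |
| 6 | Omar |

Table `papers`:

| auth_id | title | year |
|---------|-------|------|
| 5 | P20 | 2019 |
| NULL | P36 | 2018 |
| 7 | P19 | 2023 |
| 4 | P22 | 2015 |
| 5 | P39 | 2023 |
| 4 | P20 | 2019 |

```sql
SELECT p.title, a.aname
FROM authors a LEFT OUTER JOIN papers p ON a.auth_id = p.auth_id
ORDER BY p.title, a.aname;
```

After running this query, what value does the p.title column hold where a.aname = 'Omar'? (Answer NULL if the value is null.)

LEFT JOIN keeps every row from `authors`; unmatched rows get NULL for `papers`'s columns.
Matching on a.auth_id = p.auth_id. A NULL in a compared column never satisfies the condition.
- a[0] auth_id=5 → 2 match(es) in p → 2 row(s).
- a[1] auth_id=5 → 2 match(es) in p → 2 row(s).
- a[2] auth_id=NULL → no match; kept with NULLs on the p side.
- a[3] auth_id=5 → 2 match(es) in p → 2 row(s).
- a[4] auth_id=6 → no match; kept with NULLs on the p side.

NULL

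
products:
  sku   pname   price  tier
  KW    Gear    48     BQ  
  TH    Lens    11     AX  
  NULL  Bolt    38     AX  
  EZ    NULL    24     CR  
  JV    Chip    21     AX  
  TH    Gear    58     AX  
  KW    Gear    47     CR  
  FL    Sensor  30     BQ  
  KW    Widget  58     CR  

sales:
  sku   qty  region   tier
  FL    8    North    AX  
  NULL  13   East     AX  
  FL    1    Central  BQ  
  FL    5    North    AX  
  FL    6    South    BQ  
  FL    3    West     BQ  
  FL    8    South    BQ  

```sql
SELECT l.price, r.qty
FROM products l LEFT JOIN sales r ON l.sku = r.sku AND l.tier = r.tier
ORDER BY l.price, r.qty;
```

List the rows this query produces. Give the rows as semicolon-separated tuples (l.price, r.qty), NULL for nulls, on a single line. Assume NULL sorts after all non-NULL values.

LEFT JOIN keeps every row from `products`; unmatched rows get NULL for `sales`'s columns.
Matching on l.sku = r.sku AND l.tier = r.tier. A NULL in a compared column never satisfies the condition.
- sku=KW, tier=BQ: no r row matches, row kept with r columns NULL.
- sku=TH, tier=AX: no r row matches, row kept with r columns NULL.
- sku=NULL, tier=AX: no r row matches, row kept with r columns NULL.
- sku=EZ, tier=CR: no r row matches, row kept with r columns NULL.
- sku=JV, tier=AX: no r row matches, row kept with r columns NULL.
- sku=TH, tier=AX: no r row matches, row kept with r columns NULL.
- sku=KW, tier=CR: no r row matches, row kept with r columns NULL.
- sku=FL, tier=BQ: 4 matching r row(s), so 4 row(s) emitted.
- sku=KW, tier=CR: no r row matches, row kept with r columns NULL.

(11, NULL); (21, NULL); (24, NULL); (30, 1); (30, 3); (30, 6); (30, 8); (38, NULL); (47, NULL); (48, NULL); (58, NULL); (58, NULL)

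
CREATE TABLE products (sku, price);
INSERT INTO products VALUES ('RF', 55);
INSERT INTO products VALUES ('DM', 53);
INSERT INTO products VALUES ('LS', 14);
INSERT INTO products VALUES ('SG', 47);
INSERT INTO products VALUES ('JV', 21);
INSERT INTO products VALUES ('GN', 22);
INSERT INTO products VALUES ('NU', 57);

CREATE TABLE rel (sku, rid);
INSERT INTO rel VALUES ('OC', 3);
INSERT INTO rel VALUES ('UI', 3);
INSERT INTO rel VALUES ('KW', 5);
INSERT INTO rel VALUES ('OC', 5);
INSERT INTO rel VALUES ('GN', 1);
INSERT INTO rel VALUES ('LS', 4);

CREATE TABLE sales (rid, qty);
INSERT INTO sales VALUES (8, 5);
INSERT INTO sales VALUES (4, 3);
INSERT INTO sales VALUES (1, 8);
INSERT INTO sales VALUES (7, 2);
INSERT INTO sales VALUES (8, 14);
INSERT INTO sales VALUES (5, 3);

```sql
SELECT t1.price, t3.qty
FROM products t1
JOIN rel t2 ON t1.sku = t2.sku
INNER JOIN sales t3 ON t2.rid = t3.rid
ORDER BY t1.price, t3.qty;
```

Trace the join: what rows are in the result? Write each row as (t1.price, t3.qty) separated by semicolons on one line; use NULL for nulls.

Step 1 — t1 INNER JOIN t2 on sku → 2 row(s).
Then INNER JOIN `sales t3` on rid: keep only rows whose t2.rid appears in t3.

(14, 3); (22, 8)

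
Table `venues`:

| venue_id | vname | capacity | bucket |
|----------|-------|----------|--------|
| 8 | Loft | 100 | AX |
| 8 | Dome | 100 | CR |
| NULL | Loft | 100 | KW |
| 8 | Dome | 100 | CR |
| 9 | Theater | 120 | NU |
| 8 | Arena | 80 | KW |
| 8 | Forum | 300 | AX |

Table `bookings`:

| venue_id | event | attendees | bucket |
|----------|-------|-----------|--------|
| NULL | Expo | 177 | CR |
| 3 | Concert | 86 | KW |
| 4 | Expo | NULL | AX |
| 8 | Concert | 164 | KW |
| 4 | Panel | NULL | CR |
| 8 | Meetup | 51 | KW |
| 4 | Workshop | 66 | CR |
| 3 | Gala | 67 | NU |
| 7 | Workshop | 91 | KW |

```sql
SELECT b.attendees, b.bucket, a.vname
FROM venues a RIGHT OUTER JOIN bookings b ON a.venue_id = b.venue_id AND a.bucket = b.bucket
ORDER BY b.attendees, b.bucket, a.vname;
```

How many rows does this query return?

RIGHT JOIN keeps every row from `bookings`; unmatched rows get NULL for `venues`'s columns.
Matching on a.venue_id = b.venue_id AND a.bucket = b.bucket. A NULL in a compared column never satisfies the condition.
- a row (venue_id=8, bucket=AX): no match.
- a row (venue_id=8, bucket=CR): no match.
- a row (venue_id=NULL, bucket=KW): no match.
- a row (venue_id=8, bucket=CR): no match.
- a row (venue_id=9, bucket=NU): no match.
- a row (venue_id=8, bucket=KW): matches 2 b row(s) → 2 output row(s).
- a row (venue_id=8, bucket=AX): no match.
- 7 row(s) from b found no a partner → padded with NULL.
Total: 2 matched + 7 padded = 9 rows.

9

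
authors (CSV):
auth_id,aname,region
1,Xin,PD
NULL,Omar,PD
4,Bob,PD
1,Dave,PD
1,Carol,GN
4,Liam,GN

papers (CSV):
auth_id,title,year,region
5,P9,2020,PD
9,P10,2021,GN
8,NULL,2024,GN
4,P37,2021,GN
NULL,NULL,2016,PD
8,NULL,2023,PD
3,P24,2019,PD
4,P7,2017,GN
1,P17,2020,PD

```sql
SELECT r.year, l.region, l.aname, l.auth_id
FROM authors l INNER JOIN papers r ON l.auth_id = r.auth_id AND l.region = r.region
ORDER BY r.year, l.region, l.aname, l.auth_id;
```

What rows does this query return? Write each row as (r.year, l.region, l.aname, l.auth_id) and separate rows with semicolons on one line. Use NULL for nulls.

(2017, GN, Liam, 4); (2020, PD, Dave, 1); (2020, PD, Xin, 1); (2021, GN, Liam, 4)

INNER JOIN keeps only pairs where the ON condition holds.
Matching on l.auth_id = r.auth_id AND l.region = r.region. A NULL in a compared column never satisfies the condition.
Matched pairs: 4.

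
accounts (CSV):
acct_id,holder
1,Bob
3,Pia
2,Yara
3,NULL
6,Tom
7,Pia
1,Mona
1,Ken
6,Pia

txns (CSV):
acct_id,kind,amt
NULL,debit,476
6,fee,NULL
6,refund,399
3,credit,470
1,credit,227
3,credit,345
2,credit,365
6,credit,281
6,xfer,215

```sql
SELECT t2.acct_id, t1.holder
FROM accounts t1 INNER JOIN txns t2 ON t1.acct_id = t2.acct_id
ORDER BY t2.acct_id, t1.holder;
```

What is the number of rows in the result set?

16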